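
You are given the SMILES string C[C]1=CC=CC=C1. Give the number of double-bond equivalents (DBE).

Molecular formula: C7H8.
DoU = (2C + 2 + N − H − X) / 2, where X is the halogen count and O/S are ignored.
    = (2·7 + 2 + 0 − 8 − 0) / 2 = 8 / 2 = 4.

4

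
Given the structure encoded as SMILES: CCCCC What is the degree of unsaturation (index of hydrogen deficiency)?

Molecular formula: C5H12.
DoU = (2C + 2 + N − H − X) / 2, where X is the halogen count and O/S are ignored.
    = (2·5 + 2 + 0 − 12 − 0) / 2 = 0 / 2 = 0.

0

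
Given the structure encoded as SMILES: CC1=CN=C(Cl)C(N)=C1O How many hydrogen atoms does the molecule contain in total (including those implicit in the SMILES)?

7

Walk through each heavy atom and fill implicit hydrogens from standard valence (C 4, N 3, O 2, S 2, halogen 1):
  atom 1: C, bond orders sum to 1 (valence 4) → 3 H
  atom 2: C, bond orders sum to 4 (valence 4) → 0 H
  atom 3: C, bond orders sum to 3 (valence 4) → 1 H
  atom 4: N, bond orders sum to 3 (valence 3) → 0 H
  atom 5: C, bond orders sum to 4 (valence 4) → 0 H
  atom 6: Cl (halogen, monovalent) → 0 H
  atom 7: C, bond orders sum to 4 (valence 4) → 0 H
  atom 8: N, bond orders sum to 1 (valence 3) → 2 H
  atom 9: C, bond orders sum to 4 (valence 4) → 0 H
  atom 10: O, bond orders sum to 1 (valence 2) → 1 H
Total hydrogens: 7.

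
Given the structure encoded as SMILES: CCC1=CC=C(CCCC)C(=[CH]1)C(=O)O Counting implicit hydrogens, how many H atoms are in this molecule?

Walk through each heavy atom and fill implicit hydrogens from standard valence (C 4, N 3, O 2, S 2, halogen 1):
  atom 1: C, bond orders sum to 1 (valence 4) → 3 H
  atom 2: C, bond orders sum to 2 (valence 4) → 2 H
  atom 3: C, bond orders sum to 4 (valence 4) → 0 H
  atom 4: C, bond orders sum to 3 (valence 4) → 1 H
  atom 5: C, bond orders sum to 3 (valence 4) → 1 H
  atom 6: C, bond orders sum to 4 (valence 4) → 0 H
  atom 7: C, bond orders sum to 2 (valence 4) → 2 H
  atom 8: C, bond orders sum to 2 (valence 4) → 2 H
  atom 9: C, bond orders sum to 2 (valence 4) → 2 H
  atom 10: C, bond orders sum to 1 (valence 4) → 3 H
  atom 11: C, bond orders sum to 4 (valence 4) → 0 H
  atom 12: C with explicit H count 1
  atom 13: C, bond orders sum to 4 (valence 4) → 0 H
  atom 14: O, bond orders sum to 2 (valence 2) → 0 H
  atom 15: O, bond orders sum to 1 (valence 2) → 1 H
Total hydrogens: 18.

18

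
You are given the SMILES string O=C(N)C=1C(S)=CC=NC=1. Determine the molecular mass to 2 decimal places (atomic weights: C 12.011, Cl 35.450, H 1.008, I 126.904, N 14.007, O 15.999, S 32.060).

First, the molecular formula is C6H6N2OS (counting implicit H from valence).
  C: 6 × 12.011 = 72.066
  H: 6 × 1.008 = 6.048
  N: 2 × 14.007 = 28.014
  O: 1 × 15.999 = 15.999
  S: 1 × 32.060 = 32.060
Sum: 6×12.011 + 6×1.008 + 2×14.007 + 1×15.999 + 1×32.060 = 154.187 → 154.19 g/mol.

154.19 g/mol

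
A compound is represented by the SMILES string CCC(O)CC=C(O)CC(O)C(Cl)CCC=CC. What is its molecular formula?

C14H25ClO3

Walk through each heavy atom and fill implicit hydrogens from standard valence (C 4, N 3, O 2, S 2, halogen 1):
  atom 1: C, bond orders sum to 1 (valence 4) → 3 H
  atom 2: C, bond orders sum to 2 (valence 4) → 2 H
  atom 3: C, bond orders sum to 3 (valence 4) → 1 H
  atom 4: O, bond orders sum to 1 (valence 2) → 1 H
  atom 5: C, bond orders sum to 2 (valence 4) → 2 H
  atom 6: C, bond orders sum to 3 (valence 4) → 1 H
  atom 7: C, bond orders sum to 4 (valence 4) → 0 H
  atom 8: O, bond orders sum to 1 (valence 2) → 1 H
  atom 9: C, bond orders sum to 2 (valence 4) → 2 H
  atom 10: C, bond orders sum to 3 (valence 4) → 1 H
  atom 11: O, bond orders sum to 1 (valence 2) → 1 H
  atom 12: C, bond orders sum to 3 (valence 4) → 1 H
  atom 13: Cl (halogen, monovalent) → 0 H
  atom 14: C, bond orders sum to 2 (valence 4) → 2 H
  atom 15: C, bond orders sum to 2 (valence 4) → 2 H
  atom 16: C, bond orders sum to 3 (valence 4) → 1 H
  atom 17: C, bond orders sum to 3 (valence 4) → 1 H
  atom 18: C, bond orders sum to 1 (valence 4) → 3 H
Totals → C:14, H:25, Cl:1, O:3.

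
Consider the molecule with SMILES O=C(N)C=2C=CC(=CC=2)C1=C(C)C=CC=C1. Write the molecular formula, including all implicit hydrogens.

C14H13NO

Walk through each heavy atom and fill implicit hydrogens from standard valence (C 4, N 3, O 2, S 2, halogen 1):
  atom 1: O, bond orders sum to 2 (valence 2) → 0 H
  atom 2: C, bond orders sum to 4 (valence 4) → 0 H
  atom 3: N, bond orders sum to 1 (valence 3) → 2 H
  atom 4: C, bond orders sum to 4 (valence 4) → 0 H
  atom 5: C, bond orders sum to 3 (valence 4) → 1 H
  atom 6: C, bond orders sum to 3 (valence 4) → 1 H
  atom 7: C, bond orders sum to 4 (valence 4) → 0 H
  atom 8: C, bond orders sum to 3 (valence 4) → 1 H
  atom 9: C, bond orders sum to 3 (valence 4) → 1 H
  atom 10: C, bond orders sum to 4 (valence 4) → 0 H
  atom 11: C, bond orders sum to 4 (valence 4) → 0 H
  atom 12: C, bond orders sum to 1 (valence 4) → 3 H
  atom 13: C, bond orders sum to 3 (valence 4) → 1 H
  atom 14: C, bond orders sum to 3 (valence 4) → 1 H
  atom 15: C, bond orders sum to 3 (valence 4) → 1 H
  atom 16: C, bond orders sum to 3 (valence 4) → 1 H
Totals → C:14, H:13, N:1, O:1.
In Hill order: C14H13NO.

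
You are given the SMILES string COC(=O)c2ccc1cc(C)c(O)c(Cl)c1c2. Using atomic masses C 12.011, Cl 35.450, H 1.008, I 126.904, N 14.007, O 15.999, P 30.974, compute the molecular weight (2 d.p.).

First, the molecular formula is C13H11ClO3 (counting implicit H from valence).
  C: 13 × 12.011 = 156.143
  Cl: 1 × 35.450 = 35.450
  H: 11 × 1.008 = 11.088
  O: 3 × 15.999 = 47.997
Sum: 13×12.011 + 1×35.450 + 11×1.008 + 3×15.999 = 250.678 → 250.68 g/mol.

250.68 g/mol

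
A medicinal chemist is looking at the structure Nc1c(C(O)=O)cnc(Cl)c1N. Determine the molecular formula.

C6H6ClN3O2

Walk through each heavy atom and fill implicit hydrogens from standard valence (C 4, N 3, O 2, S 2, halogen 1); for lowercase aromatic atoms, an aromatic c carries 1 H when it has two neighbours and 0 H with three, and aromatic n carries 0 H:
  atom 1: N, bond orders sum to 1 (valence 3) → 2 H
  atom 2: aromatic c, 3 neighbours → 0 H
  atom 3: aromatic c, 3 neighbours → 0 H
  atom 4: C, bond orders sum to 4 (valence 4) → 0 H
  atom 5: O, bond orders sum to 1 (valence 2) → 1 H
  atom 6: O, bond orders sum to 2 (valence 2) → 0 H
  atom 7: aromatic c, 2 neighbours → 1 H
  atom 8: aromatic n, 2 neighbours → 0 H
  atom 9: aromatic c, 3 neighbours → 0 H
  atom 10: Cl (halogen, monovalent) → 0 H
  atom 11: aromatic c, 3 neighbours → 0 H
  atom 12: N, bond orders sum to 1 (valence 3) → 2 H
Totals → C:6, H:6, Cl:1, N:3, O:2.
In Hill order: C6H6ClN3O2.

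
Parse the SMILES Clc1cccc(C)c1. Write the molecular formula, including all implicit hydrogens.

Walk through each heavy atom and fill implicit hydrogens from standard valence (C 4, N 3, O 2, S 2, halogen 1); for lowercase aromatic atoms, an aromatic c carries 1 H when it has two neighbours and 0 H with three, and aromatic n carries 0 H:
  atom 1: Cl (halogen, monovalent) → 0 H
  atom 2: aromatic c, 3 neighbours → 0 H
  atom 3: aromatic c, 2 neighbours → 1 H
  atom 4: aromatic c, 2 neighbours → 1 H
  atom 5: aromatic c, 2 neighbours → 1 H
  atom 6: aromatic c, 3 neighbours → 0 H
  atom 7: C, bond orders sum to 1 (valence 4) → 3 H
  atom 8: aromatic c, 2 neighbours → 1 H
Totals → C:7, H:7, Cl:1.
In Hill order: C7H7Cl.

C7H7Cl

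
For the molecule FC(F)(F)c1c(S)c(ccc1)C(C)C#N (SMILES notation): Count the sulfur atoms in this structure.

Scan the SMILES for S atoms (remember two-letter symbols like Cl and Br are single atoms).
Sulfur count: 1.

1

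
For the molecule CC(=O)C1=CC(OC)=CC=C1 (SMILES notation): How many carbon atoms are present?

9

Count every carbon token in the SMILES (each C, including those in ring-closure positions and inside branches).
Carbon count: 9.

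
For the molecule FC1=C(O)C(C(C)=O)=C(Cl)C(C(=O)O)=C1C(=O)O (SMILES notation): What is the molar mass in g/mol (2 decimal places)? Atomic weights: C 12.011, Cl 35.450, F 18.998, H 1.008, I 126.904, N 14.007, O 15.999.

First, the molecular formula is C10H6ClFO6 (counting implicit H from valence).
  C: 10 × 12.011 = 120.110
  Cl: 1 × 35.450 = 35.450
  F: 1 × 18.998 = 18.998
  H: 6 × 1.008 = 6.048
  O: 6 × 15.999 = 95.994
Sum: 10×12.011 + 1×35.450 + 1×18.998 + 6×1.008 + 6×15.999 = 276.600 → 276.60 g/mol.

276.60 g/mol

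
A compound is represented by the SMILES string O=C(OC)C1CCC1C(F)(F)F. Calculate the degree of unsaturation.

Degree of unsaturation = (number of rings) + (number of π bonds).
Ring closures in the SMILES: 1.
π bonds: 1 double bond (each 1 DoU) → 1 DoU from unsaturation.
Total DoU = 1 + 1 = 2.

2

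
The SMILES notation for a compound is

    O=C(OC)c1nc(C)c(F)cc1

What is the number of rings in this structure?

In SMILES, each pair of matching ring-closure digits denotes one ring-closing bond; the number of such bonds equals the number of independent rings.
Ring-closure bonds here: 1.

1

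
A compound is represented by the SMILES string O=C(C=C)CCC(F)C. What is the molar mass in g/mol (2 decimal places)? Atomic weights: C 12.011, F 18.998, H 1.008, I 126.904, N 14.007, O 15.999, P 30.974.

First, the molecular formula is C7H11FO (counting implicit H from valence).
  C: 7 × 12.011 = 84.077
  F: 1 × 18.998 = 18.998
  H: 11 × 1.008 = 11.088
  O: 1 × 15.999 = 15.999
Sum: 7×12.011 + 1×18.998 + 11×1.008 + 1×15.999 = 130.162 → 130.16 g/mol.

130.16 g/mol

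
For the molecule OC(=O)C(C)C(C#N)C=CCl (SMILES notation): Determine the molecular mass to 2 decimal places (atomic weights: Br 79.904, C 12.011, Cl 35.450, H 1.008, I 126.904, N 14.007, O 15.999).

First, the molecular formula is C7H8ClNO2 (counting implicit H from valence).
  C: 7 × 12.011 = 84.077
  Cl: 1 × 35.450 = 35.450
  H: 8 × 1.008 = 8.064
  N: 1 × 14.007 = 14.007
  O: 2 × 15.999 = 31.998
Sum: 7×12.011 + 1×35.450 + 8×1.008 + 1×14.007 + 2×15.999 = 173.596 → 173.60 g/mol.

173.60 g/mol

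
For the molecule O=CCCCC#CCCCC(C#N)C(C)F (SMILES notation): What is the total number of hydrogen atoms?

18

Walk through each heavy atom and fill implicit hydrogens from standard valence (C 4, N 3, O 2, S 2, halogen 1):
  atom 1: O, bond orders sum to 2 (valence 2) → 0 H
  atom 2: C, bond orders sum to 3 (valence 4) → 1 H
  atom 3: C, bond orders sum to 2 (valence 4) → 2 H
  atom 4: C, bond orders sum to 2 (valence 4) → 2 H
  atom 5: C, bond orders sum to 2 (valence 4) → 2 H
  atom 6: C, bond orders sum to 4 (valence 4) → 0 H
  atom 7: C, bond orders sum to 4 (valence 4) → 0 H
  atom 8: C, bond orders sum to 2 (valence 4) → 2 H
  atom 9: C, bond orders sum to 2 (valence 4) → 2 H
  atom 10: C, bond orders sum to 2 (valence 4) → 2 H
  atom 11: C, bond orders sum to 3 (valence 4) → 1 H
  atom 12: C, bond orders sum to 4 (valence 4) → 0 H
  atom 13: N, bond orders sum to 3 (valence 3) → 0 H
  atom 14: C, bond orders sum to 3 (valence 4) → 1 H
  atom 15: C, bond orders sum to 1 (valence 4) → 3 H
  atom 16: F (halogen, monovalent) → 0 H
Total hydrogens: 18.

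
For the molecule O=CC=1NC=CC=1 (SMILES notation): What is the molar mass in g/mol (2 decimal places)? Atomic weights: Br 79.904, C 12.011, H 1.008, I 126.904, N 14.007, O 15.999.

95.10 g/mol

First, the molecular formula is C5H5NO (counting implicit H from valence).
  C: 5 × 12.011 = 60.055
  H: 5 × 1.008 = 5.040
  N: 1 × 14.007 = 14.007
  O: 1 × 15.999 = 15.999
Sum: 5×12.011 + 5×1.008 + 1×14.007 + 1×15.999 = 95.101 → 95.10 g/mol.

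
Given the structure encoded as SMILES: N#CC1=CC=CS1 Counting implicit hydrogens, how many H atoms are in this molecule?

Walk through each heavy atom and fill implicit hydrogens from standard valence (C 4, N 3, O 2, S 2, halogen 1):
  atom 1: N, bond orders sum to 3 (valence 3) → 0 H
  atom 2: C, bond orders sum to 4 (valence 4) → 0 H
  atom 3: C, bond orders sum to 4 (valence 4) → 0 H
  atom 4: C, bond orders sum to 3 (valence 4) → 1 H
  atom 5: C, bond orders sum to 3 (valence 4) → 1 H
  atom 6: C, bond orders sum to 3 (valence 4) → 1 H
  atom 7: S, bond orders sum to 2 (valence 2) → 0 H
Total hydrogens: 3.

3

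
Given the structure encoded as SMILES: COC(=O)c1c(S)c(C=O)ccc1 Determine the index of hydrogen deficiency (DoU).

6

Molecular formula: C9H8O3S.
DoU = (2C + 2 + N − H − X) / 2, where X is the halogen count and O/S are ignored.
    = (2·9 + 2 + 0 − 8 − 0) / 2 = 12 / 2 = 6.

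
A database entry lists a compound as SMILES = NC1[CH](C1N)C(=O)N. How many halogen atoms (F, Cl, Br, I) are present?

0

Scan the SMILES for the halogen motif — none present.
Groups that are present: 1 amide, 2 primary amine.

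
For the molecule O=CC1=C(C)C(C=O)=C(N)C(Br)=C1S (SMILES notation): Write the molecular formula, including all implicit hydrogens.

Walk through each heavy atom and fill implicit hydrogens from standard valence (C 4, N 3, O 2, S 2, halogen 1):
  atom 1: O, bond orders sum to 2 (valence 2) → 0 H
  atom 2: C, bond orders sum to 3 (valence 4) → 1 H
  atom 3: C, bond orders sum to 4 (valence 4) → 0 H
  atom 4: C, bond orders sum to 4 (valence 4) → 0 H
  atom 5: C, bond orders sum to 1 (valence 4) → 3 H
  atom 6: C, bond orders sum to 4 (valence 4) → 0 H
  atom 7: C, bond orders sum to 3 (valence 4) → 1 H
  atom 8: O, bond orders sum to 2 (valence 2) → 0 H
  atom 9: C, bond orders sum to 4 (valence 4) → 0 H
  atom 10: N, bond orders sum to 1 (valence 3) → 2 H
  atom 11: C, bond orders sum to 4 (valence 4) → 0 H
  atom 12: Br (halogen, monovalent) → 0 H
  atom 13: C, bond orders sum to 4 (valence 4) → 0 H
  atom 14: S, bond orders sum to 1 (valence 2) → 1 H
Totals → C:9, H:8, Br:1, N:1, O:2, S:1.

C9H8BrNO2S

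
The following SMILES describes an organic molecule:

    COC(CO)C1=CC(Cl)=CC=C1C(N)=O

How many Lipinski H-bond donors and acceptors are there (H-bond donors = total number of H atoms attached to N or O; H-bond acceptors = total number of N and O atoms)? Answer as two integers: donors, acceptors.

Donors: find every N or O and count the H atoms it carries.
  atom 2 (O): bond orders sum to 2 → 0 H
  atom 5 (O): bond orders sum to 1 → 1 H
  atom 14 (N): bond orders sum to 1 → 2 H
  atom 15 (O): bond orders sum to 2 → 0 H
Lipinski HBD = 3.
Acceptors: N atoms = 1, O atoms = 3 → HBA = 4.

3, 4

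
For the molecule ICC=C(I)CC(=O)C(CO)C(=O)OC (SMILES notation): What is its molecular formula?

C9H12I2O4

Walk through each heavy atom and fill implicit hydrogens from standard valence (C 4, N 3, O 2, S 2, halogen 1):
  atom 1: I (halogen, monovalent) → 0 H
  atom 2: C, bond orders sum to 2 (valence 4) → 2 H
  atom 3: C, bond orders sum to 3 (valence 4) → 1 H
  atom 4: C, bond orders sum to 4 (valence 4) → 0 H
  atom 5: I (halogen, monovalent) → 0 H
  atom 6: C, bond orders sum to 2 (valence 4) → 2 H
  atom 7: C, bond orders sum to 4 (valence 4) → 0 H
  atom 8: O, bond orders sum to 2 (valence 2) → 0 H
  atom 9: C, bond orders sum to 3 (valence 4) → 1 H
  atom 10: C, bond orders sum to 2 (valence 4) → 2 H
  atom 11: O, bond orders sum to 1 (valence 2) → 1 H
  atom 12: C, bond orders sum to 4 (valence 4) → 0 H
  atom 13: O, bond orders sum to 2 (valence 2) → 0 H
  atom 14: O, bond orders sum to 2 (valence 2) → 0 H
  atom 15: C, bond orders sum to 1 (valence 4) → 3 H
Totals → C:9, H:12, I:2, O:4.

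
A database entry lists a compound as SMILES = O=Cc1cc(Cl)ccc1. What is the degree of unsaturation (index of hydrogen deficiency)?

Molecular formula: C7H5ClO.
DoU = (2C + 2 + N − H − X) / 2, where X is the halogen count and O/S are ignored.
    = (2·7 + 2 + 0 − 5 − 1) / 2 = 10 / 2 = 5.

5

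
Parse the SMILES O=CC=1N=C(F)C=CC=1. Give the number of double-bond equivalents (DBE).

5

Degree of unsaturation = (number of rings) + (number of π bonds).
Ring closures in the SMILES: 1.
π bonds: 4 double bonds (each 1 DoU) → 4 DoU from unsaturation.
Total DoU = 1 + 4 = 5.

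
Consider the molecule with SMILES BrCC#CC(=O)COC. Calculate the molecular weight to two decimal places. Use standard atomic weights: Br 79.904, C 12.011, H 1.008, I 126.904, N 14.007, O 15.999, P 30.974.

First, the molecular formula is C6H7BrO2 (counting implicit H from valence).
  Br: 1 × 79.904 = 79.904
  C: 6 × 12.011 = 72.066
  H: 7 × 1.008 = 7.056
  O: 2 × 15.999 = 31.998
Sum: 1×79.904 + 6×12.011 + 7×1.008 + 2×15.999 = 191.024 → 191.02 g/mol.

191.02 g/mol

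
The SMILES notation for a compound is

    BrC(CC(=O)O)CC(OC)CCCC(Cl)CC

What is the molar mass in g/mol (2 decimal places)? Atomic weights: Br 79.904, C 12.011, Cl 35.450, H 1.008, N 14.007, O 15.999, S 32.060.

329.66 g/mol

First, the molecular formula is C12H22BrClO3 (counting implicit H from valence).
  Br: 1 × 79.904 = 79.904
  C: 12 × 12.011 = 144.132
  Cl: 1 × 35.450 = 35.450
  H: 22 × 1.008 = 22.176
  O: 3 × 15.999 = 47.997
Sum: 1×79.904 + 12×12.011 + 1×35.450 + 22×1.008 + 3×15.999 = 329.659 → 329.66 g/mol.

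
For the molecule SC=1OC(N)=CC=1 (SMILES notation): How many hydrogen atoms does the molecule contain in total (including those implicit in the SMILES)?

5

Walk through each heavy atom and fill implicit hydrogens from standard valence (C 4, N 3, O 2, S 2, halogen 1):
  atom 1: S, bond orders sum to 1 (valence 2) → 1 H
  atom 2: C, bond orders sum to 4 (valence 4) → 0 H
  atom 3: O, bond orders sum to 2 (valence 2) → 0 H
  atom 4: C, bond orders sum to 4 (valence 4) → 0 H
  atom 5: N, bond orders sum to 1 (valence 3) → 2 H
  atom 6: C, bond orders sum to 3 (valence 4) → 1 H
  atom 7: C, bond orders sum to 3 (valence 4) → 1 H
Total hydrogens: 5.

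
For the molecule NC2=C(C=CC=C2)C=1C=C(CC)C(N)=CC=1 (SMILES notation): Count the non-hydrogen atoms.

16

Every atom symbol written in the SMILES (organic subset) is one heavy atom; implicit H are not written.
Heavy atoms by element → C:14, N:2.
Total: 16.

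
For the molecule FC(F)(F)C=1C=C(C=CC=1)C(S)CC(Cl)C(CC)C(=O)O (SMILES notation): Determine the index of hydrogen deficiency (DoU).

Degree of unsaturation = (number of rings) + (number of π bonds).
Ring closures in the SMILES: 1.
π bonds: 4 double bonds (each 1 DoU) → 4 DoU from unsaturation.
Total DoU = 1 + 4 = 5.

5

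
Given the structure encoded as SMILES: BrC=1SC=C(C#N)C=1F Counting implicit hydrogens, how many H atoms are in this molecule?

Walk through each heavy atom and fill implicit hydrogens from standard valence (C 4, N 3, O 2, S 2, halogen 1):
  atom 1: Br (halogen, monovalent) → 0 H
  atom 2: C, bond orders sum to 4 (valence 4) → 0 H
  atom 3: S, bond orders sum to 2 (valence 2) → 0 H
  atom 4: C, bond orders sum to 3 (valence 4) → 1 H
  atom 5: C, bond orders sum to 4 (valence 4) → 0 H
  atom 6: C, bond orders sum to 4 (valence 4) → 0 H
  atom 7: N, bond orders sum to 3 (valence 3) → 0 H
  atom 8: C, bond orders sum to 4 (valence 4) → 0 H
  atom 9: F (halogen, monovalent) → 0 H
Total hydrogens: 1.

1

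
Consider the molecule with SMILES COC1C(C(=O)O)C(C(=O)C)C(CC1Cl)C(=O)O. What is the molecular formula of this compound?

Walk through each heavy atom and fill implicit hydrogens from standard valence (C 4, N 3, O 2, S 2, halogen 1):
  atom 1: C, bond orders sum to 1 (valence 4) → 3 H
  atom 2: O, bond orders sum to 2 (valence 2) → 0 H
  atom 3: C, bond orders sum to 3 (valence 4) → 1 H
  atom 4: C, bond orders sum to 3 (valence 4) → 1 H
  atom 5: C, bond orders sum to 4 (valence 4) → 0 H
  atom 6: O, bond orders sum to 2 (valence 2) → 0 H
  atom 7: O, bond orders sum to 1 (valence 2) → 1 H
  atom 8: C, bond orders sum to 3 (valence 4) → 1 H
  atom 9: C, bond orders sum to 4 (valence 4) → 0 H
  atom 10: O, bond orders sum to 2 (valence 2) → 0 H
  atom 11: C, bond orders sum to 1 (valence 4) → 3 H
  atom 12: C, bond orders sum to 3 (valence 4) → 1 H
  atom 13: C, bond orders sum to 2 (valence 4) → 2 H
  atom 14: C, bond orders sum to 3 (valence 4) → 1 H
  atom 15: Cl (halogen, monovalent) → 0 H
  atom 16: C, bond orders sum to 4 (valence 4) → 0 H
  atom 17: O, bond orders sum to 2 (valence 2) → 0 H
  atom 18: O, bond orders sum to 1 (valence 2) → 1 H
Totals → C:11, H:15, Cl:1, O:6.
In Hill order: C11H15ClO6.

C11H15ClO6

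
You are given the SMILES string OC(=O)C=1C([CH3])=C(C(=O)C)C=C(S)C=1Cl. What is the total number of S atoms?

Scan the SMILES for S atoms (remember two-letter symbols like Cl and Br are single atoms).
Sulfur count: 1.

1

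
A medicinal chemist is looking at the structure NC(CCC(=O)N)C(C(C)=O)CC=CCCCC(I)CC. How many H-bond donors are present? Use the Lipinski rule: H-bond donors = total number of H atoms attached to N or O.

Donors: find every N or O and count the H atoms it carries.
  atom 1 (N): bond orders sum to 1 → 2 H
  atom 6 (O): bond orders sum to 2 → 0 H
  atom 7 (N): bond orders sum to 1 → 2 H
  atom 11 (O): bond orders sum to 2 → 0 H
Lipinski HBD = 4.

4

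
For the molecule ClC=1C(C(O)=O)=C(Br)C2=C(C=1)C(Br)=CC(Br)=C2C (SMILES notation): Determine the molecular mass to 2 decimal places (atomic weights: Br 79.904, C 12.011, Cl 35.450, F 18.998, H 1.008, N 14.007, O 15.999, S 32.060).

457.34 g/mol

First, the molecular formula is C12H6Br3ClO2 (counting implicit H from valence).
  Br: 3 × 79.904 = 239.712
  C: 12 × 12.011 = 144.132
  Cl: 1 × 35.450 = 35.450
  H: 6 × 1.008 = 6.048
  O: 2 × 15.999 = 31.998
Sum: 3×79.904 + 12×12.011 + 1×35.450 + 6×1.008 + 2×15.999 = 457.340 → 457.34 g/mol.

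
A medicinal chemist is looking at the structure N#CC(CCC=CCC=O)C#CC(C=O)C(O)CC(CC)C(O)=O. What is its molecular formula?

Walk through each heavy atom and fill implicit hydrogens from standard valence (C 4, N 3, O 2, S 2, halogen 1):
  atom 1: N, bond orders sum to 3 (valence 3) → 0 H
  atom 2: C, bond orders sum to 4 (valence 4) → 0 H
  atom 3: C, bond orders sum to 3 (valence 4) → 1 H
  atom 4: C, bond orders sum to 2 (valence 4) → 2 H
  atom 5: C, bond orders sum to 2 (valence 4) → 2 H
  atom 6: C, bond orders sum to 3 (valence 4) → 1 H
  atom 7: C, bond orders sum to 3 (valence 4) → 1 H
  atom 8: C, bond orders sum to 2 (valence 4) → 2 H
  atom 9: C, bond orders sum to 3 (valence 4) → 1 H
  atom 10: O, bond orders sum to 2 (valence 2) → 0 H
  atom 11: C, bond orders sum to 4 (valence 4) → 0 H
  atom 12: C, bond orders sum to 4 (valence 4) → 0 H
  atom 13: C, bond orders sum to 3 (valence 4) → 1 H
  atom 14: C, bond orders sum to 3 (valence 4) → 1 H
  atom 15: O, bond orders sum to 2 (valence 2) → 0 H
  atom 16: C, bond orders sum to 3 (valence 4) → 1 H
  atom 17: O, bond orders sum to 1 (valence 2) → 1 H
  atom 18: C, bond orders sum to 2 (valence 4) → 2 H
  atom 19: C, bond orders sum to 3 (valence 4) → 1 H
  atom 20: C, bond orders sum to 2 (valence 4) → 2 H
  atom 21: C, bond orders sum to 1 (valence 4) → 3 H
  atom 22: C, bond orders sum to 4 (valence 4) → 0 H
  atom 23: O, bond orders sum to 1 (valence 2) → 1 H
  atom 24: O, bond orders sum to 2 (valence 2) → 0 H
Totals → C:18, H:23, N:1, O:5.

C18H23NO5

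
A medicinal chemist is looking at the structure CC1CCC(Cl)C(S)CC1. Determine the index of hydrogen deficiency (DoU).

1

Degree of unsaturation = (number of rings) + (number of π bonds).
Ring closures in the SMILES: 1.
π bonds: none → 0 DoU from unsaturation.
Total DoU = 1 + 0 = 1.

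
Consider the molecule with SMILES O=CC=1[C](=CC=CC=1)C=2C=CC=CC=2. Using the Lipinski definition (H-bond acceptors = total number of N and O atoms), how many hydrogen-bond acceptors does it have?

1

N atoms: 0; O atoms: 1.
Lipinski HBA = 0 + 1 = 1.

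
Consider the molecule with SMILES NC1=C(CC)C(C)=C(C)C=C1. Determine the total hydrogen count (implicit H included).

15

Walk through each heavy atom and fill implicit hydrogens from standard valence (C 4, N 3, O 2, S 2, halogen 1):
  atom 1: N, bond orders sum to 1 (valence 3) → 2 H
  atom 2: C, bond orders sum to 4 (valence 4) → 0 H
  atom 3: C, bond orders sum to 4 (valence 4) → 0 H
  atom 4: C, bond orders sum to 2 (valence 4) → 2 H
  atom 5: C, bond orders sum to 1 (valence 4) → 3 H
  atom 6: C, bond orders sum to 4 (valence 4) → 0 H
  atom 7: C, bond orders sum to 1 (valence 4) → 3 H
  atom 8: C, bond orders sum to 4 (valence 4) → 0 H
  atom 9: C, bond orders sum to 1 (valence 4) → 3 H
  atom 10: C, bond orders sum to 3 (valence 4) → 1 H
  atom 11: C, bond orders sum to 3 (valence 4) → 1 H
Total hydrogens: 15.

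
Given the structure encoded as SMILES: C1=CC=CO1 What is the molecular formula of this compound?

C4H4O

Walk through each heavy atom and fill implicit hydrogens from standard valence (C 4, N 3, O 2, S 2, halogen 1):
  atom 1: C, bond orders sum to 3 (valence 4) → 1 H
  atom 2: C, bond orders sum to 3 (valence 4) → 1 H
  atom 3: C, bond orders sum to 3 (valence 4) → 1 H
  atom 4: C, bond orders sum to 3 (valence 4) → 1 H
  atom 5: O, bond orders sum to 2 (valence 2) → 0 H
Totals → C:4, H:4, O:1.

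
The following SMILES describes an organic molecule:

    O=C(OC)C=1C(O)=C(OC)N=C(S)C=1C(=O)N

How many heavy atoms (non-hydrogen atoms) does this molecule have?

17

Every atom symbol written in the SMILES (organic subset) is one heavy atom; implicit H are not written.
Heavy atoms by element → C:9, N:2, O:5, S:1.
Total: 17.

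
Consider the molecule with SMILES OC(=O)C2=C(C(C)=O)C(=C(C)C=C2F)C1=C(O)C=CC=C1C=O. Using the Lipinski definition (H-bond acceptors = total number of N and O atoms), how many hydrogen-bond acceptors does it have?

5

N atoms: 0; O atoms: 5.
Lipinski HBA = 0 + 5 = 5.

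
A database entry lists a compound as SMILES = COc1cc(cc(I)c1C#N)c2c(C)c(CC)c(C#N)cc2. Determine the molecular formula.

Walk through each heavy atom and fill implicit hydrogens from standard valence (C 4, N 3, O 2, S 2, halogen 1); for lowercase aromatic atoms, an aromatic c carries 1 H when it has two neighbours and 0 H with three, and aromatic n carries 0 H:
  atom 1: C, bond orders sum to 1 (valence 4) → 3 H
  atom 2: O, bond orders sum to 2 (valence 2) → 0 H
  atom 3: aromatic c, 3 neighbours → 0 H
  atom 4: aromatic c, 2 neighbours → 1 H
  atom 5: aromatic c, 3 neighbours → 0 H
  atom 6: aromatic c, 2 neighbours → 1 H
  atom 7: aromatic c, 3 neighbours → 0 H
  atom 8: I (halogen, monovalent) → 0 H
  atom 9: aromatic c, 3 neighbours → 0 H
  atom 10: C, bond orders sum to 4 (valence 4) → 0 H
  atom 11: N, bond orders sum to 3 (valence 3) → 0 H
  atom 12: aromatic c, 3 neighbours → 0 H
  atom 13: aromatic c, 3 neighbours → 0 H
  atom 14: C, bond orders sum to 1 (valence 4) → 3 H
  atom 15: aromatic c, 3 neighbours → 0 H
  atom 16: C, bond orders sum to 2 (valence 4) → 2 H
  atom 17: C, bond orders sum to 1 (valence 4) → 3 H
  atom 18: aromatic c, 3 neighbours → 0 H
  atom 19: C, bond orders sum to 4 (valence 4) → 0 H
  atom 20: N, bond orders sum to 3 (valence 3) → 0 H
  atom 21: aromatic c, 2 neighbours → 1 H
  atom 22: aromatic c, 2 neighbours → 1 H
Totals → C:18, H:15, I:1, N:2, O:1.
In Hill order: C18H15IN2O.

C18H15IN2O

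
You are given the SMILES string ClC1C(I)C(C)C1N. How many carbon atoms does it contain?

5

Count every carbon token in the SMILES (each C, including those in ring-closure positions and inside branches).
Carbon count: 5.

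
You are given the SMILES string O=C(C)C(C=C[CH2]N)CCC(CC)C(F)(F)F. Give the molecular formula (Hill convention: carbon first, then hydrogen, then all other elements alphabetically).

Walk through each heavy atom and fill implicit hydrogens from standard valence (C 4, N 3, O 2, S 2, halogen 1):
  atom 1: O, bond orders sum to 2 (valence 2) → 0 H
  atom 2: C, bond orders sum to 4 (valence 4) → 0 H
  atom 3: C, bond orders sum to 1 (valence 4) → 3 H
  atom 4: C, bond orders sum to 3 (valence 4) → 1 H
  atom 5: C, bond orders sum to 3 (valence 4) → 1 H
  atom 6: C, bond orders sum to 3 (valence 4) → 1 H
  atom 7: C with explicit H count 2
  atom 8: N, bond orders sum to 1 (valence 3) → 2 H
  atom 9: C, bond orders sum to 2 (valence 4) → 2 H
  atom 10: C, bond orders sum to 2 (valence 4) → 2 H
  atom 11: C, bond orders sum to 3 (valence 4) → 1 H
  atom 12: C, bond orders sum to 2 (valence 4) → 2 H
  atom 13: C, bond orders sum to 1 (valence 4) → 3 H
  atom 14: C, bond orders sum to 4 (valence 4) → 0 H
  atom 15: F (halogen, monovalent) → 0 H
  atom 16: F (halogen, monovalent) → 0 H
  atom 17: F (halogen, monovalent) → 0 H
Totals → C:12, H:20, F:3, N:1, O:1.

C12H20F3NO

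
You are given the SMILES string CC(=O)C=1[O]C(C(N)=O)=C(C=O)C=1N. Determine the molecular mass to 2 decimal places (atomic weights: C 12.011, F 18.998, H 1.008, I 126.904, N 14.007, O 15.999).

196.16 g/mol

First, the molecular formula is C8H8N2O4 (counting implicit H from valence).
  C: 8 × 12.011 = 96.088
  H: 8 × 1.008 = 8.064
  N: 2 × 14.007 = 28.014
  O: 4 × 15.999 = 63.996
Sum: 8×12.011 + 8×1.008 + 2×14.007 + 4×15.999 = 196.162 → 196.16 g/mol.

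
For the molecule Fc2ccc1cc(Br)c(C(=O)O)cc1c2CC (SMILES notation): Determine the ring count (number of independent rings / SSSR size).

2

In SMILES, each pair of matching ring-closure digits denotes one ring-closing bond; the number of such bonds equals the number of independent rings.
Ring-closure bonds here: 2.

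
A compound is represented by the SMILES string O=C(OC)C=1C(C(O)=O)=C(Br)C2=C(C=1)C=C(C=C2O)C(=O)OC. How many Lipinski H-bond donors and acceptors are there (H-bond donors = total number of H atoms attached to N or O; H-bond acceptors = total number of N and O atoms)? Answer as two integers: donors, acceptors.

2, 7

Donors: find every N or O and count the H atoms it carries.
  atom 1 (O): bond orders sum to 2 → 0 H
  atom 3 (O): bond orders sum to 2 → 0 H
  atom 8 (O): bond orders sum to 1 → 1 H
  atom 9 (O): bond orders sum to 2 → 0 H
  atom 19 (O): bond orders sum to 1 → 1 H
  atom 21 (O): bond orders sum to 2 → 0 H
  atom 22 (O): bond orders sum to 2 → 0 H
Lipinski HBD = 2.
Acceptors: N atoms = 0, O atoms = 7 → HBA = 7.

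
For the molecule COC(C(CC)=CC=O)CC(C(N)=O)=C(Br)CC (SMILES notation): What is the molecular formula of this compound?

C13H20BrNO3

Walk through each heavy atom and fill implicit hydrogens from standard valence (C 4, N 3, O 2, S 2, halogen 1):
  atom 1: C, bond orders sum to 1 (valence 4) → 3 H
  atom 2: O, bond orders sum to 2 (valence 2) → 0 H
  atom 3: C, bond orders sum to 3 (valence 4) → 1 H
  atom 4: C, bond orders sum to 4 (valence 4) → 0 H
  atom 5: C, bond orders sum to 2 (valence 4) → 2 H
  atom 6: C, bond orders sum to 1 (valence 4) → 3 H
  atom 7: C, bond orders sum to 3 (valence 4) → 1 H
  atom 8: C, bond orders sum to 3 (valence 4) → 1 H
  atom 9: O, bond orders sum to 2 (valence 2) → 0 H
  atom 10: C, bond orders sum to 2 (valence 4) → 2 H
  atom 11: C, bond orders sum to 4 (valence 4) → 0 H
  atom 12: C, bond orders sum to 4 (valence 4) → 0 H
  atom 13: N, bond orders sum to 1 (valence 3) → 2 H
  atom 14: O, bond orders sum to 2 (valence 2) → 0 H
  atom 15: C, bond orders sum to 4 (valence 4) → 0 H
  atom 16: Br (halogen, monovalent) → 0 H
  atom 17: C, bond orders sum to 2 (valence 4) → 2 H
  atom 18: C, bond orders sum to 1 (valence 4) → 3 H
Totals → C:13, H:20, Br:1, N:1, O:3.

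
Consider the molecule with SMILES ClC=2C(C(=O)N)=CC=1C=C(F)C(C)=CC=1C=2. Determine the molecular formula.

Walk through each heavy atom and fill implicit hydrogens from standard valence (C 4, N 3, O 2, S 2, halogen 1):
  atom 1: Cl (halogen, monovalent) → 0 H
  atom 2: C, bond orders sum to 4 (valence 4) → 0 H
  atom 3: C, bond orders sum to 4 (valence 4) → 0 H
  atom 4: C, bond orders sum to 4 (valence 4) → 0 H
  atom 5: O, bond orders sum to 2 (valence 2) → 0 H
  atom 6: N, bond orders sum to 1 (valence 3) → 2 H
  atom 7: C, bond orders sum to 3 (valence 4) → 1 H
  atom 8: C, bond orders sum to 4 (valence 4) → 0 H
  atom 9: C, bond orders sum to 3 (valence 4) → 1 H
  atom 10: C, bond orders sum to 4 (valence 4) → 0 H
  atom 11: F (halogen, monovalent) → 0 H
  atom 12: C, bond orders sum to 4 (valence 4) → 0 H
  atom 13: C, bond orders sum to 1 (valence 4) → 3 H
  atom 14: C, bond orders sum to 3 (valence 4) → 1 H
  atom 15: C, bond orders sum to 4 (valence 4) → 0 H
  atom 16: C, bond orders sum to 3 (valence 4) → 1 H
Totals → C:12, H:9, Cl:1, F:1, N:1, O:1.

C12H9ClFNO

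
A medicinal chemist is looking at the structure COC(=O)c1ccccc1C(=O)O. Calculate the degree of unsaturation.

6

Molecular formula: C9H8O4.
DoU = (2C + 2 + N − H − X) / 2, where X is the halogen count and O/S are ignored.
    = (2·9 + 2 + 0 − 8 − 0) / 2 = 12 / 2 = 6.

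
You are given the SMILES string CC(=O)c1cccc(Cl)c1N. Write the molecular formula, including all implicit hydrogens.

Walk through each heavy atom and fill implicit hydrogens from standard valence (C 4, N 3, O 2, S 2, halogen 1); for lowercase aromatic atoms, an aromatic c carries 1 H when it has two neighbours and 0 H with three, and aromatic n carries 0 H:
  atom 1: C, bond orders sum to 1 (valence 4) → 3 H
  atom 2: C, bond orders sum to 4 (valence 4) → 0 H
  atom 3: O, bond orders sum to 2 (valence 2) → 0 H
  atom 4: aromatic c, 3 neighbours → 0 H
  atom 5: aromatic c, 2 neighbours → 1 H
  atom 6: aromatic c, 2 neighbours → 1 H
  atom 7: aromatic c, 2 neighbours → 1 H
  atom 8: aromatic c, 3 neighbours → 0 H
  atom 9: Cl (halogen, monovalent) → 0 H
  atom 10: aromatic c, 3 neighbours → 0 H
  atom 11: N, bond orders sum to 1 (valence 3) → 2 H
Totals → C:8, H:8, Cl:1, N:1, O:1.

C8H8ClNO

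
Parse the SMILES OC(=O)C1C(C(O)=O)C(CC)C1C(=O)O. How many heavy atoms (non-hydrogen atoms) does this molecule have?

15

Every atom symbol written in the SMILES (organic subset) is one heavy atom; implicit H are not written.
Heavy atoms by element → C:9, O:6.
Total: 15.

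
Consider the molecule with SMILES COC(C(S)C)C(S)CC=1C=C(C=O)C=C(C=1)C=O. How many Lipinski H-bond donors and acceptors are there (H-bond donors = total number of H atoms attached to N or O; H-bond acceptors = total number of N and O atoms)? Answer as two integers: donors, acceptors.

0, 3

Donors: find every N or O and count the H atoms it carries.
  atom 2 (O): bond orders sum to 2 → 0 H
  atom 14 (O): bond orders sum to 2 → 0 H
  atom 19 (O): bond orders sum to 2 → 0 H
Lipinski HBD = 0.
Acceptors: N atoms = 0, O atoms = 3 → HBA = 3.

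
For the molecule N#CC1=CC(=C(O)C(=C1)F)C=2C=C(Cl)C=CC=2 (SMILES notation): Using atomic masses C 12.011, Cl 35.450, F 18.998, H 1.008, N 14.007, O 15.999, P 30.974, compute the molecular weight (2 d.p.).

First, the molecular formula is C13H7ClFNO (counting implicit H from valence).
  C: 13 × 12.011 = 156.143
  Cl: 1 × 35.450 = 35.450
  F: 1 × 18.998 = 18.998
  H: 7 × 1.008 = 7.056
  N: 1 × 14.007 = 14.007
  O: 1 × 15.999 = 15.999
Sum: 13×12.011 + 1×35.450 + 1×18.998 + 7×1.008 + 1×14.007 + 1×15.999 = 247.653 → 247.65 g/mol.

247.65 g/mol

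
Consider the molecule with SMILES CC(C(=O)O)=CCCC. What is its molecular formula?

Walk through each heavy atom and fill implicit hydrogens from standard valence (C 4, N 3, O 2, S 2, halogen 1):
  atom 1: C, bond orders sum to 1 (valence 4) → 3 H
  atom 2: C, bond orders sum to 4 (valence 4) → 0 H
  atom 3: C, bond orders sum to 4 (valence 4) → 0 H
  atom 4: O, bond orders sum to 2 (valence 2) → 0 H
  atom 5: O, bond orders sum to 1 (valence 2) → 1 H
  atom 6: C, bond orders sum to 3 (valence 4) → 1 H
  atom 7: C, bond orders sum to 2 (valence 4) → 2 H
  atom 8: C, bond orders sum to 2 (valence 4) → 2 H
  atom 9: C, bond orders sum to 1 (valence 4) → 3 H
Totals → C:7, H:12, O:2.
In Hill order: C7H12O2.

C7H12O2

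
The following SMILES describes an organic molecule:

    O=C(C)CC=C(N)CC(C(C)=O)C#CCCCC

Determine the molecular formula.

Walk through each heavy atom and fill implicit hydrogens from standard valence (C 4, N 3, O 2, S 2, halogen 1):
  atom 1: O, bond orders sum to 2 (valence 2) → 0 H
  atom 2: C, bond orders sum to 4 (valence 4) → 0 H
  atom 3: C, bond orders sum to 1 (valence 4) → 3 H
  atom 4: C, bond orders sum to 2 (valence 4) → 2 H
  atom 5: C, bond orders sum to 3 (valence 4) → 1 H
  atom 6: C, bond orders sum to 4 (valence 4) → 0 H
  atom 7: N, bond orders sum to 1 (valence 3) → 2 H
  atom 8: C, bond orders sum to 2 (valence 4) → 2 H
  atom 9: C, bond orders sum to 3 (valence 4) → 1 H
  atom 10: C, bond orders sum to 4 (valence 4) → 0 H
  atom 11: C, bond orders sum to 1 (valence 4) → 3 H
  atom 12: O, bond orders sum to 2 (valence 2) → 0 H
  atom 13: C, bond orders sum to 4 (valence 4) → 0 H
  atom 14: C, bond orders sum to 4 (valence 4) → 0 H
  atom 15: C, bond orders sum to 2 (valence 4) → 2 H
  atom 16: C, bond orders sum to 2 (valence 4) → 2 H
  atom 17: C, bond orders sum to 2 (valence 4) → 2 H
  atom 18: C, bond orders sum to 1 (valence 4) → 3 H
Totals → C:15, H:23, N:1, O:2.

C15H23NO2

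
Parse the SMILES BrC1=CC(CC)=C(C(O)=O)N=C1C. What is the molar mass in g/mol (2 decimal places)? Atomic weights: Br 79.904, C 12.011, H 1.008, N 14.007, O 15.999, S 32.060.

First, the molecular formula is C9H10BrNO2 (counting implicit H from valence).
  Br: 1 × 79.904 = 79.904
  C: 9 × 12.011 = 108.099
  H: 10 × 1.008 = 10.080
  N: 1 × 14.007 = 14.007
  O: 2 × 15.999 = 31.998
Sum: 1×79.904 + 9×12.011 + 10×1.008 + 1×14.007 + 2×15.999 = 244.088 → 244.09 g/mol.

244.09 g/mol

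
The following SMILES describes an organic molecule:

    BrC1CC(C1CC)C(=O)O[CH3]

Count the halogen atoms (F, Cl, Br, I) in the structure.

Halogen atoms appear at heavy-atom position 1 (1×Br).
Other groups present: 1 ester.
Halogen count: 1.

1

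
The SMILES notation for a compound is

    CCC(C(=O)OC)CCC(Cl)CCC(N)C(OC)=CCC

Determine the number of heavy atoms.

21

Every atom symbol written in the SMILES (organic subset) is one heavy atom; implicit H are not written.
Heavy atoms by element → C:16, Cl:1, N:1, O:3.
Total: 21.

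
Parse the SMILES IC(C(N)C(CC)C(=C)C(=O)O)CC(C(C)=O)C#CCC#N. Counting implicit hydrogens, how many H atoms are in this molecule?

21

Walk through each heavy atom and fill implicit hydrogens from standard valence (C 4, N 3, O 2, S 2, halogen 1):
  atom 1: I (halogen, monovalent) → 0 H
  atom 2: C, bond orders sum to 3 (valence 4) → 1 H
  atom 3: C, bond orders sum to 3 (valence 4) → 1 H
  atom 4: N, bond orders sum to 1 (valence 3) → 2 H
  atom 5: C, bond orders sum to 3 (valence 4) → 1 H
  atom 6: C, bond orders sum to 2 (valence 4) → 2 H
  atom 7: C, bond orders sum to 1 (valence 4) → 3 H
  atom 8: C, bond orders sum to 4 (valence 4) → 0 H
  atom 9: C, bond orders sum to 2 (valence 4) → 2 H
  atom 10: C, bond orders sum to 4 (valence 4) → 0 H
  atom 11: O, bond orders sum to 2 (valence 2) → 0 H
  atom 12: O, bond orders sum to 1 (valence 2) → 1 H
  atom 13: C, bond orders sum to 2 (valence 4) → 2 H
  atom 14: C, bond orders sum to 3 (valence 4) → 1 H
  atom 15: C, bond orders sum to 4 (valence 4) → 0 H
  atom 16: C, bond orders sum to 1 (valence 4) → 3 H
  atom 17: O, bond orders sum to 2 (valence 2) → 0 H
  atom 18: C, bond orders sum to 4 (valence 4) → 0 H
  atom 19: C, bond orders sum to 4 (valence 4) → 0 H
  atom 20: C, bond orders sum to 2 (valence 4) → 2 H
  atom 21: C, bond orders sum to 4 (valence 4) → 0 H
  atom 22: N, bond orders sum to 3 (valence 3) → 0 H
Total hydrogens: 21.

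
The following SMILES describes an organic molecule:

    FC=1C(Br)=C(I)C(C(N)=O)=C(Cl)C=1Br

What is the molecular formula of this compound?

C7H2Br2ClFINO

Walk through each heavy atom and fill implicit hydrogens from standard valence (C 4, N 3, O 2, S 2, halogen 1):
  atom 1: F (halogen, monovalent) → 0 H
  atom 2: C, bond orders sum to 4 (valence 4) → 0 H
  atom 3: C, bond orders sum to 4 (valence 4) → 0 H
  atom 4: Br (halogen, monovalent) → 0 H
  atom 5: C, bond orders sum to 4 (valence 4) → 0 H
  atom 6: I (halogen, monovalent) → 0 H
  atom 7: C, bond orders sum to 4 (valence 4) → 0 H
  atom 8: C, bond orders sum to 4 (valence 4) → 0 H
  atom 9: N, bond orders sum to 1 (valence 3) → 2 H
  atom 10: O, bond orders sum to 2 (valence 2) → 0 H
  atom 11: C, bond orders sum to 4 (valence 4) → 0 H
  atom 12: Cl (halogen, monovalent) → 0 H
  atom 13: C, bond orders sum to 4 (valence 4) → 0 H
  atom 14: Br (halogen, monovalent) → 0 H
Totals → C:7, H:2, Br:2, Cl:1, F:1, I:1, N:1, O:1.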